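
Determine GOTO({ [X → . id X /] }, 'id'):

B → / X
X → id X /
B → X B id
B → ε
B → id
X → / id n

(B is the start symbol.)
{ [X → . / id n], [X → . id X /], [X → id . X /] }

GOTO(I, 'id') = CLOSURE({ [A → αX.β] : [A → α.Xβ] ∈ I, X = 'id' })

Items with dot before 'id', with the dot advanced:
  [X → . id X /] → [X → id . X /]
Closure of the advanced items:
  [X → id . X /] has the dot before X: add [X → . id X /], [X → . / id n]

GOTO = { [X → . / id n], [X → . id X /], [X → id . X /] }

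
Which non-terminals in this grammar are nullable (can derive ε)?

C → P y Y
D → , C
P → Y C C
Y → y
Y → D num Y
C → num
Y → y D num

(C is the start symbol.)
None

A non-terminal is nullable if it can derive ε (the empty string): either it has an ε-production, or it has a production whose right-hand side consists entirely of nullable non-terminals.

There are no ε-productions, so no non-terminal can derive ε.
No non-terminals are nullable.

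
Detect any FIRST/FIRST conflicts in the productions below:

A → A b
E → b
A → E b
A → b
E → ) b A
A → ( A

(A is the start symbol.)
Yes. A → A b / A → E b on { ')', 'b' }; A → A b / A → b on { 'b' }; A → A b / A → '(' A on { '(' }; A → E b / A → b on { 'b' }

A FIRST/FIRST conflict occurs when two productions N → α and N → β for the same non-terminal have FIRST(α) ∩ FIRST(β) ≠ ∅ (with ε ∈ FIRST of a nullable right-hand side, so two nullable alternatives also conflict).

FIRST sets of the non-terminals at (or reachable through a nullable prefix from) the front of some alternative:
  FIRST(A) = { '(', ')', 'b' }
  FIRST(E) = { ')', 'b' }

Productions for A:
  A → A b: FIRST = { '(', ')', 'b' }
  A → E b: FIRST = { ')', 'b' }
  A → b: FIRST = { 'b' }
  A → ( A: FIRST = { '(' }
Productions for E:
  E → b: FIRST = { 'b' }
  E → ) b A: FIRST = { ')' }

Conflict for A: A → A b and A → E b
  Overlap: { ')', 'b' }
Conflict for A: A → A b and A → b
  Overlap: { 'b' }
Conflict for A: A → A b and A → ( A
  Overlap: { '(' }
Conflict for A: A → E b and A → b
  Overlap: { 'b' }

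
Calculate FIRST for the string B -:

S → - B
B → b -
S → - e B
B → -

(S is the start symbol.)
FIRST sets of the non-terminals involved (from the grammar, by fixed-point iteration):
  FIRST(B) = { '-', 'b' }

To compute FIRST(B -), process the symbols left to right:
Symbol B is a non-terminal. Add FIRST(B) \ {ε} = { '-', 'b' }
B is not nullable (ε ∉ FIRST(B)), so stop here.
FIRST(B -) = { '-', 'b' }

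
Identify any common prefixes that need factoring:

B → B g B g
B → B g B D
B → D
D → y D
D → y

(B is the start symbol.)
Yes, B has productions with common prefix 'B g B'; D has productions with common prefix 'y'

Left-factoring is needed when two productions for the same non-terminal
share a common prefix on the right-hand side.

Productions for B:
  B → B g B g
  B → B g B D
  B → D
Productions for D:
  D → y D
  D → y

Found common prefix 'B g B' in productions for B
Found common prefix 'y' in productions for D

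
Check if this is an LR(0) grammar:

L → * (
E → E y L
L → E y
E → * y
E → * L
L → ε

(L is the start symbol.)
A grammar is LR(0) if no state in the canonical LR(0) collection has:
  - both a shift item (dot before a terminal) and a complete item (shift-reduce conflict), or
  - two or more complete items (reduce-reduce conflict; the accept item [L' → L .] counts as a complete item here).

Augment with L' → L and build the canonical LR(0) collection (I0 = CLOSURE({[L' → . L]}), then GOTO on every symbol after a dot until no new states appear). It has 9 states:
  I0: { [E → . * L], [E → . * y], [E → . E y L], [L → . * (], [L → . E y], [L → .], [L' → . L] }  — shift, reduce
  I1: { [E → * . L], [E → * . y], [E → . * L], [E → . * y], [E → . E y L], [L → * . (], [L → . * (], [L → . E y], [L → .] }  — shift, reduce
  I2: { [E → E . y L], [L → E . y] }  — shift
  I3: { [L' → L .] }  — accept
  I4: { [E → . * L], [E → . * y], [E → . E y L], [E → E y . L], [L → . * (], [L → . E y], [L → .], [L → E y .] }  — shift, 2 reduces
  I5: { [E → E y L .] }  — reduce
  I6: { [L → * ( .] }  — reduce
  I7: { [E → * L .] }  — reduce
  I8: { [E → * y .] }  — reduce

Conflict in state I0:
  Shift-reduce conflict between [L → .] and [E → . * L]
So the grammar is NOT LR(0).

Answer: No. Shift-reduce conflict between [L → .] and [E → . * L]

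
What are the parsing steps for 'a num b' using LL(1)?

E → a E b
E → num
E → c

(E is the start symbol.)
LL(1) parsing maintains a stack (initially the start symbol over $) and the input. At each step: if the stack top is a terminal, match it against the current input token; if it is a non-terminal N, replace it with the RHS of M[N, lookahead] (the unique production whose predict set contains the lookahead).

Stack is shown with the top on the left.

Stack    Input      Action
--------------------------
E $      a num b $  output E → a E b
a E b $  a num b $  match 'a'
E b $    num b $    output E → num
num b $  num b $    match 'num'
b $      b $        match 'b'
$        $          accept

The string is accepted.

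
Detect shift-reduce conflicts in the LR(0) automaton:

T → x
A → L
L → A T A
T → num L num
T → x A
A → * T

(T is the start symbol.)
Yes — I3: [T → x .] vs [A → . * T]; I5: [T → x A .] vs [T → . num L num]; I8: [L → A T A .] vs [T → . num L num]; I11: [A → L .] vs [T → num L . num]

Augment with T' → T and build the canonical LR(0) collection (I0 = CLOSURE({[T' → . T]}), then GOTO on every symbol after a dot until no new states appear). It has 13 states:
  I0: { [T → . num L num], [T → . x A], [T → . x], [T' → . T] }  — shift
  I1: { [T' → T .] }  — accept
  I2: { [A → . * T], [A → . L], [L → . A T A], [T → num . L num] }  — shift
  I3: { [A → . * T], [A → . L], [L → . A T A], [T → x . A], [T → x .] }  — shift, reduce
  I4: { [A → * . T], [T → . num L num], [T → . x A], [T → . x] }  — shift
  I5: { [L → A . T A], [T → . num L num], [T → . x A], [T → . x], [T → x A .] }  — shift, reduce
  I6: { [A → L .] }  — reduce
  I7: { [A → . * T], [A → . L], [L → . A T A], [L → A T . A] }  — shift
  I8: { [L → A . T A], [L → A T A .], [T → . num L num], [T → . x A], [T → . x] }  — shift, reduce
  I9: { [A → * T .] }  — reduce
  I10: { [L → A . T A], [T → . num L num], [T → . x A], [T → . x] }  — shift
  I11: { [A → L .], [T → num L . num] }  — shift, reduce
  I12: { [T → num L num .] }  — reduce

I3 contains reduce item [T → x .] and shift item [A → . * T] — shift-reduce conflict.
I5 contains reduce item [T → x A .] and shift items [T → . num L num], [T → . x], [T → . x A] — shift-reduce conflict.
I8 contains reduce item [L → A T A .] and shift items [T → . num L num], [T → . x], [T → . x A] — shift-reduce conflict.
I11 contains reduce item [A → L .] and shift item [T → num L . num] — shift-reduce conflict.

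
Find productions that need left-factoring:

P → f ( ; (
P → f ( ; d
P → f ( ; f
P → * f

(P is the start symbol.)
Left-factoring is needed when two productions for the same non-terminal
share a common prefix on the right-hand side.

Productions for P:
  P → f ( ; (
  P → f ( ; d
  P → f ( ; f
  P → * f

Found common prefix 'f ( ;' in productions for P

Answer: Yes, P has productions with common prefix 'f ( ;'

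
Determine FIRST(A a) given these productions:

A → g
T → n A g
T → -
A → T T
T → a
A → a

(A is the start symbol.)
FIRST sets of the non-terminals involved (from the grammar, by fixed-point iteration):
  FIRST(A) = { '-', 'a', 'g', 'n' }

To compute FIRST(A a), process the symbols left to right:
Symbol A is a non-terminal. Add FIRST(A) \ {ε} = { '-', 'a', 'g', 'n' }
A is not nullable (ε ∉ FIRST(A)), so stop here.
FIRST(A a) = { '-', 'a', 'g', 'n' }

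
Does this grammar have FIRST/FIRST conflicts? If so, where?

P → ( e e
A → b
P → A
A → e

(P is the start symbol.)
FIRST sets of the non-terminals at (or reachable through a nullable prefix from) the front of some alternative:
  FIRST(A) = { 'b', 'e' }

Productions for P:
  P → ( e e: FIRST = { '(' }
  P → A: FIRST = { 'b', 'e' }
Productions for A:
  A → b: FIRST = { 'b' }
  A → e: FIRST = { 'e' }

All alternatives of each non-terminal have pairwise disjoint FIRST sets.

Answer: No FIRST/FIRST conflicts.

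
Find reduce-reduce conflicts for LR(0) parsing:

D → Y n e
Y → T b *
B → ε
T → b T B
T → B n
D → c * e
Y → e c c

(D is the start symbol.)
A reduce-reduce conflict occurs when an LR(0) state has two complete items [A → α .] and [B → β .] — both call for a reduction, and with no lookahead the parser cannot choose between them.

Augment with D' → D and build the canonical LR(0) collection (I0 = CLOSURE({[D' → . D]}), then GOTO on every symbol after a dot until no new states appear). It has 19 states:
  I0: { [B → .], [D → . Y n e], [D → . c * e], [D' → . D], [T → . B n], [T → . b T B], [Y → . T b *], [Y → . e c c] }  — shift, reduce
  I1: { [T → B . n] }  — shift
  I2: { [D' → D .] }  — accept
  I3: { [Y → T . b *] }  — shift
  I4: { [D → Y . n e] }  — shift
  I5: { [B → .], [T → . B n], [T → . b T B], [T → b . T B] }  — shift, reduce
  I6: { [D → c . * e] }  — shift
  I7: { [Y → e . c c] }  — shift
  I8: { [Y → e c . c] }  — shift
  I9: { [Y → e c c .] }  — reduce
  I10: { [D → c * . e] }  — shift
  I11: { [D → c * e .] }  — reduce
  I12: { [B → .], [T → b T . B] }  — reduce
  I13: { [T → b T B .] }  — reduce
  I14: { [D → Y n . e] }  — shift
  I15: { [D → Y n e .] }  — reduce
  I16: { [Y → T b . *] }  — shift
  I17: { [Y → T b * .] }  — reduce
  I18: { [T → B n .] }  — reduce

No state contains more than one complete item.

Answer: No reduce-reduce conflicts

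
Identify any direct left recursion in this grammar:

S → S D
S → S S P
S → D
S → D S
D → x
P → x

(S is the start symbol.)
Direct left recursion occurs when N → N α for some non-terminal N (the right-hand side begins with the left-hand side itself).

S → S D: LEFT RECURSIVE (starts with S)
S → S S P: LEFT RECURSIVE (starts with S)
S → D: starts with D
S → D S: starts with D
D → x: starts with x
P → x: starts with x

The grammar has direct left recursion on: S.

Answer: Yes, S is left-recursive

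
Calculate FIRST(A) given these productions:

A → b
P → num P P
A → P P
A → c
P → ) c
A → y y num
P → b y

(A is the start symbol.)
FIRST sets of the other non-terminals involved (by the same procedure, iterated to a fixed point):
  FIRST(P) = { ')', 'b', 'num' }

From A → b:
  - b is a terminal: add 'b' and stop
From A → P P:
  - P is a non-terminal: add FIRST(P) \ {ε} = { ')', 'b', 'num' }
    P is not nullable, so stop
From A → c:
  - c is a terminal: add 'c' and stop
From A → y y num:
  - y is a terminal: add 'y' and stop

Collecting: FIRST(A) = { ')', 'b', 'c', 'num', 'y' }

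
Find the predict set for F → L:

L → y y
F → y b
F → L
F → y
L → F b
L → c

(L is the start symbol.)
PREDICT(F → L) = (FIRST(RHS) \ {ε}) ∪ (FOLLOW(F) if ε ∈ FIRST(RHS), i.e. RHS ⇒* ε)
FIRST(L) = { 'c', 'y' }
FIRST(L) = { 'c', 'y' }
ε ∉ FIRST(L), so FOLLOW(F) is not added.
PREDICT(F → L) = { 'c', 'y' }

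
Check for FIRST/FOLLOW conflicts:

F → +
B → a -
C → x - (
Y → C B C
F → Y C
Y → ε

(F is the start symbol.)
A FIRST/FOLLOW conflict occurs when a non-terminal N has a nullable alternative N → β (β ⇒* ε) and another alternative N → α with FIRST(α) ∩ FOLLOW(N) ≠ ∅: on such a lookahead the parser cannot decide between expanding α and letting N vanish via β.

Nullable non-terminals: Y.
FIRST sets used below: FIRST(C) = { 'x' }

Y: nullable alternative(s) Y → ε; FOLLOW(Y) = { 'x' }
  Y → C B C: FIRST \ {ε} = { 'x' } — overlaps FOLLOW(Y) on { 'x' }: CONFLICT
  Y → ε: FIRST \ {ε} = { } — this is the only nullable alternative, skip

B, C, F have no nullable alternative, so no FIRST/FOLLOW check is needed there.

So the grammar has 1 FIRST/FOLLOW conflict (marked CONFLICT above).

Answer: Yes. Y → C B C with FOLLOW(Y) on { 'x' }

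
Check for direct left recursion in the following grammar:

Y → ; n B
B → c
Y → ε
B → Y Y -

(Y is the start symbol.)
No direct left recursion

Direct left recursion occurs when N → N α for some non-terminal N (the right-hand side begins with the left-hand side itself).

Y → ; n B: starts with ';'
B → c: starts with c
Y → ε: starts with ε
B → Y Y -: starts with Y

No direct left recursion found.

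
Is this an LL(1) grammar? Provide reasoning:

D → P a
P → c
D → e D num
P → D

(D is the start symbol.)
No. Predict set conflict for D: { 'e' }

A grammar is LL(1) if for each non-terminal N with multiple productions, the predict sets of those productions are pairwise disjoint, where PREDICT(N → α) = (FIRST(α) \ {ε}) ∪ (FOLLOW(N) if α ⇒* ε).

Relevant sets:
  FIRST(P) = { 'c', 'e' }
  FIRST(D) = { 'c', 'e' }

For D:
  PREDICT(D → P a) = { 'c', 'e' }
  PREDICT(D → e D num) = { 'e' }
For P:
  PREDICT(P → c) = { 'c' }
  PREDICT(P → D) = { 'c', 'e' }

Conflict found: Predict set conflict for D: { 'e' }
The grammar is NOT LL(1).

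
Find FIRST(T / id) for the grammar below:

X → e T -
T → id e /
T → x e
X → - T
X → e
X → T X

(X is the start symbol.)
FIRST sets of the non-terminals involved (from the grammar, by fixed-point iteration):
  FIRST(T) = { 'id', 'x' }

To compute FIRST(T / id), process the symbols left to right:
Symbol T is a non-terminal. Add FIRST(T) \ {ε} = { 'id', 'x' }
T is not nullable (ε ∉ FIRST(T)), so stop here.
FIRST(T / id) = { 'id', 'x' }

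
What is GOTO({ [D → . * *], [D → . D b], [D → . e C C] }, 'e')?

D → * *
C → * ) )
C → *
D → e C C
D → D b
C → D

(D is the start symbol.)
GOTO(I, 'e') = CLOSURE({ [A → αX.β] : [A → α.Xβ] ∈ I, X = 'e' })

Items with dot before 'e', with the dot advanced:
  [D → . e C C] → [D → e . C C]
Closure of the advanced items:
  [D → e . C C] has the dot before C: add [C → . * ) )], [C → . *], [C → . D]
  [C → . D] has the dot before D: add [D → . * *], [D → . e C C], [D → . D b]

GOTO = { [C → . * ) )], [C → . *], [C → . D], [D → . * *], [D → . D b], [D → . e C C], [D → e . C C] }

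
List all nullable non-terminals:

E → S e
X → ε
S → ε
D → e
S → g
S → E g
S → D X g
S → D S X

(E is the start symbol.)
A non-terminal is nullable if it can derive ε (the empty string): either it has an ε-production, or it has a production whose right-hand side consists entirely of nullable non-terminals.

ε-productions: X → ε, S → ε
So X, S are immediately nullable.
No further non-terminal can be added: every production for the remaining non-terminals contains a terminal or a non-nullable non-terminal.
Nullable = { 'S', 'X' }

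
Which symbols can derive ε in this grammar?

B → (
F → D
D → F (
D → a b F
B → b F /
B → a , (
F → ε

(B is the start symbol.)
{ 'F' }

ε-productions: F → ε
So F is immediately nullable.
No further non-terminal can be added: every production for the remaining non-terminals contains a terminal or a non-nullable non-terminal.
Nullable = { 'F' }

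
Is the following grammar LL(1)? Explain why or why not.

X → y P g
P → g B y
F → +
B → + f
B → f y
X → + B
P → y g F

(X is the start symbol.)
Yes, the grammar is LL(1).

A grammar is LL(1) if for each non-terminal N with multiple productions, the predict sets of those productions are pairwise disjoint, where PREDICT(N → α) = (FIRST(α) \ {ε}) ∪ (FOLLOW(N) if α ⇒* ε).

For X:
  PREDICT(X → y P g) = { 'y' }
  PREDICT(X → '+' B) = { '+' }
For P:
  PREDICT(P → g B y) = { 'g' }
  PREDICT(P → y g F) = { 'y' }
For B:
  PREDICT(B → '+' f) = { '+' }
  PREDICT(B → f y) = { 'f' }
F has a single production, so nothing to check there.

All predict sets are disjoint. The grammar IS LL(1).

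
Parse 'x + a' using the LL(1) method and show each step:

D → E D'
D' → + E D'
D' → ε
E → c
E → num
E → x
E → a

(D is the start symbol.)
LL(1) parsing maintains a stack (initially the start symbol over $) and the input. At each step: if the stack top is a terminal, match it against the current input token; if it is a non-terminal N, replace it with the RHS of M[N, lookahead] (the unique production whose predict set contains the lookahead).

Stack is shown with the top on the left.

Stack     Input    Action
-------------------------
D $       x + a $  output D → E D'
E D' $    x + a $  output E → x
x D' $    x + a $  match 'x'
D' $      + a $    output D' → + E D'
+ E D' $  + a $    match '+'
E D' $    a $      output E → a
a D' $    a $      match 'a'
D' $      $        output D' → ε
$         $        accept

The string is accepted.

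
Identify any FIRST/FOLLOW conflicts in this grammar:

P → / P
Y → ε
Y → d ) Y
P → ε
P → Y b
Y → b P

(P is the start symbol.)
Nullable non-terminals: P, Y.
FIRST sets used below: FIRST(Y) = { 'b', 'd', ε }

P: nullable alternative(s) P → ε; FOLLOW(P) = { $, 'b' }
  P → / P: FIRST \ {ε} = { '/' } — disjoint from FOLLOW(P)
  P → ε: FIRST \ {ε} = { } — this is the only nullable alternative, skip
  P → Y b: FIRST \ {ε} = { 'b', 'd' } — overlaps FOLLOW(P) on { 'b' }: CONFLICT

Y: nullable alternative(s) Y → ε; FOLLOW(Y) = { 'b' }
  Y → ε: FIRST \ {ε} = { } — this is the only nullable alternative, skip
  Y → d ) Y: FIRST \ {ε} = { 'd' } — disjoint from FOLLOW(Y)
  Y → b P: FIRST \ {ε} = { 'b' } — overlaps FOLLOW(Y) on { 'b' }: CONFLICT

So the grammar has 2 FIRST/FOLLOW conflicts (marked CONFLICT above).

Answer: Yes. P → Y b with FOLLOW(P) on { 'b' }; Y → b P with FOLLOW(Y) on { 'b' }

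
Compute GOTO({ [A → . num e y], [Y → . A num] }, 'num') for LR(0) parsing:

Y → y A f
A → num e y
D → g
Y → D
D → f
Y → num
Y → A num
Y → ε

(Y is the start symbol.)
{ [A → num . e y] }

GOTO(I, 'num') = CLOSURE({ [A → αX.β] : [A → α.Xβ] ∈ I, X = 'num' })

Items with dot before 'num', with the dot advanced:
  [A → . num e y] → [A → num . e y]
Closure adds nothing (no advanced item has the dot before a non-terminal).

GOTO = { [A → num . e y] }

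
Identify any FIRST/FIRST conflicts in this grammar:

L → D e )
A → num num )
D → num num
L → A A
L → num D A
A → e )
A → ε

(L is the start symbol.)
Yes. L → D e ')' / L → A A on { 'num' }; L → D e ')' / L → num D A on { 'num' }; L → A A / L → num D A on { 'num' }

A FIRST/FIRST conflict occurs when two productions N → α and N → β for the same non-terminal have FIRST(α) ∩ FIRST(β) ≠ ∅ (with ε ∈ FIRST of a nullable right-hand side, so two nullable alternatives also conflict).

FIRST sets of the non-terminals at (or reachable through a nullable prefix from) the front of some alternative:
  FIRST(D) = { 'num' }
  FIRST(A) = { 'e', 'num', ε }

Productions for L:
  L → D e ): FIRST = { 'num' }
  L → A A: FIRST = { 'e', 'num', ε }
  L → num D A: FIRST = { 'num' }
Productions for A:
  A → num num ): FIRST = { 'num' }
  A → e ): FIRST = { 'e' }
  A → ε: FIRST = { ε }
D has only one production, so no FIRST/FIRST conflict is possible there.

Conflict for L: L → D e ) and L → A A
  Overlap: { 'num' }
Conflict for L: L → D e ) and L → num D A
  Overlap: { 'num' }
Conflict for L: L → A A and L → num D A
  Overlap: { 'num' }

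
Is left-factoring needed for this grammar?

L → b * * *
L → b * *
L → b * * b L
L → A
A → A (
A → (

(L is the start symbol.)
Left-factoring is needed when two productions for the same non-terminal
share a common prefix on the right-hand side.

Productions for L:
  L → b * * *
  L → b * *
  L → b * * b L
  L → A
Productions for A:
  A → A (
  A → (

Found common prefix 'b * *' in productions for L

Answer: Yes, L has productions with common prefix 'b * *'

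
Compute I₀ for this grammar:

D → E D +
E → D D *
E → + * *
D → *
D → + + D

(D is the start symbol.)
{ [D → . *], [D → . + + D], [D → . E D +], [D' → . D], [E → . + * *], [E → . D D *] }

First, augment the grammar with D' → D
I₀ = CLOSURE({ [D' → . D] }):
  [D' → . D] has the dot before D: add [D → . E D +], [D → . *], [D → . + + D]
  [D → . E D +] has the dot before E: add [E → . D D *], [E → . + * *]
No further items can be added.

I₀ = { [D → . *], [D → . + + D], [D → . E D +], [D' → . D], [E → . + * *], [E → . D D *] }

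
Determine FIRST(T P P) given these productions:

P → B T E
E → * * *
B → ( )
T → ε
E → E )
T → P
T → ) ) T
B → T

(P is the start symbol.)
FIRST sets of the non-terminals involved (from the grammar, by fixed-point iteration):
  FIRST(T) = { '(', ')', '*', ε }
  FIRST(P) = { '(', ')', '*' }

To compute FIRST(T P P), process the symbols left to right:
Symbol T is a non-terminal. Add FIRST(T) \ {ε} = { '(', ')', '*' }
T is nullable (ε ∈ FIRST(T)), continue to the next symbol.
Symbol P is a non-terminal. Add FIRST(P) \ {ε} = { '(', ')', '*' }
P is not nullable (ε ∉ FIRST(P)), so stop here.
FIRST(T P P) = { '(', ')', '*' }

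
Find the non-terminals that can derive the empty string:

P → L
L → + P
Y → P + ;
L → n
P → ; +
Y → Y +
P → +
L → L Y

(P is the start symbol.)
A non-terminal is nullable if it can derive ε (the empty string): either it has an ε-production, or it has a production whose right-hand side consists entirely of nullable non-terminals.

There are no ε-productions, so no non-terminal can derive ε.
No non-terminals are nullable.

Answer: None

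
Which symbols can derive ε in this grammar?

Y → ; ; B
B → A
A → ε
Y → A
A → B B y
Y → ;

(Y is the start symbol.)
A non-terminal is nullable if it can derive ε (the empty string): either it has an ε-production, or it has a production whose right-hand side consists entirely of nullable non-terminals.

ε-productions: A → ε
So A is immediately nullable.
B → A: every symbol on the right is nullable, so B is nullable too.
Y → A: every symbol on the right is nullable, so Y is nullable too.
Every non-terminal is now nullable.
Nullable = { 'A', 'B', 'Y' }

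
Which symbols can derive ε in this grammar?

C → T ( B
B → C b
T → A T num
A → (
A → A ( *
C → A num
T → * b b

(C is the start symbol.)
There are no ε-productions, so no non-terminal can derive ε.
No non-terminals are nullable.

Answer: None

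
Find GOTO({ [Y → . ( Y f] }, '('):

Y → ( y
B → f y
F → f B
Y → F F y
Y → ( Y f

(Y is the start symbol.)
{ [F → . f B], [Y → ( . Y f], [Y → . ( Y f], [Y → . ( y], [Y → . F F y] }

GOTO(I, '(') = CLOSURE({ [A → αX.β] : [A → α.Xβ] ∈ I, X = '(' })

Items with dot before '(', with the dot advanced:
  [Y → . ( Y f] → [Y → ( . Y f]
Closure of the advanced items:
  [Y → ( . Y f] has the dot before Y: add [Y → . ( y], [Y → . F F y], [Y → . ( Y f]
  [Y → . F F y] has the dot before F: add [F → . f B]

GOTO = { [F → . f B], [Y → ( . Y f], [Y → . ( Y f], [Y → . ( y], [Y → . F F y] }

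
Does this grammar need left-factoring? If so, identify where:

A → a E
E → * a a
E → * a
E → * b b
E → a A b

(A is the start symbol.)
Left-factoring is needed when two productions for the same non-terminal
share a common prefix on the right-hand side.

Productions for E:
  E → * a a
  E → * a
  E → * b b
  E → a A b

Found common prefix '*' in productions for E

Answer: Yes, E has productions with common prefix '*'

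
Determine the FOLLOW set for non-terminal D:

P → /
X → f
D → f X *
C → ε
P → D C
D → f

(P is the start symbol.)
{ $ }

To compute FOLLOW(D), find every occurrence of D on a right-hand side N → α D β: add FIRST(β) \ {ε}, and if β is empty or nullable also add FOLLOW(N). Iterate to a fixed point.

In P → D C: D is followed by C, add FIRST(C) \ {ε} = { }
  C is nullable, so also add FOLLOW(P)

The FOLLOW sets referred to above (computed the same way, to a fixed point):
  FOLLOW(P) = { $ }

Taking the union: FOLLOW(D) = { $ }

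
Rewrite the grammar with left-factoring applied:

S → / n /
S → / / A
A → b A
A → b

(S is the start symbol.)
Left-factoring transforms A → αβ₁ | αβ₂ into A → αA' and A' → β₁ | β₂
(α is the longest common prefix among the alternatives). Repeat until
no nonterminal has two alternatives with a common prefix.

Round 1: S has alternatives sharing prefix '/'. Introduce S': S → / S'
  Add: S' → n /
  Add: S' → / A

Round 2: A has alternatives sharing prefix 'b'. Introduce A': A → b A'
  Add: A' → A
  Add: A' → ε

No remaining common prefixes — done.

Resulting grammar:
S → / S'
S' → n /
S' → / A
A → b A'
A' → A
A' → ε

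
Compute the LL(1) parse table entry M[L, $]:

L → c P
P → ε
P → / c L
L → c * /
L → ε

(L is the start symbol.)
To find M[L, $], we find productions for L where $ is in the predict set (PREDICT(N → α) = (FIRST(α) \ {ε}) ∪ (FOLLOW(N) if α ⇒* ε)).

Relevant sets:
  FOLLOW(L) = { $ }

L → c P: PREDICT = { 'c' }
L → c * /: PREDICT = { 'c' }
L → ε: PREDICT = { $ }
  $ is in predict set, so this production goes in M[L, $]

M[L, $] = L → ε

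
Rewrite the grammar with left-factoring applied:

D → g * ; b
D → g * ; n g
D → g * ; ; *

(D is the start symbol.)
D → g * ; D'
D' → b
D' → n g
D' → ; *

Left-factoring transforms A → αβ₁ | αβ₂ into A → αA' and A' → β₁ | β₂
(α is the longest common prefix among the alternatives). Repeat until
no nonterminal has two alternatives with a common prefix.

Round 1: D has alternatives sharing prefix 'g * ;'. Introduce D': D → g * ; D'
  Add: D' → b
  Add: D' → n g
  Add: D' → ; *

No remaining common prefixes — done.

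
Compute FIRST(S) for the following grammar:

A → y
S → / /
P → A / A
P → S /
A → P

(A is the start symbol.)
From S → / /:
  - '/' is a terminal: add '/' and stop

Collecting: FIRST(S) = { '/' }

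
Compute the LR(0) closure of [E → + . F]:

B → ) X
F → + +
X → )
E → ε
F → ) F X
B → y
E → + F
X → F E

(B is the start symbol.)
{ [E → + . F], [F → . ) F X], [F → . + +] }

To compute CLOSURE, for each item [A → α.Bβ] where B is a non-terminal, add [B → .γ] for all productions B → γ; repeat for the newly added items until nothing changes.

Start with: [E → + . F]
  [E → + . F] has the dot before F: add [F → . + +], [F → . ) F X]
No further items can be added.

CLOSURE = { [E → + . F], [F → . ) F X], [F → . + +] }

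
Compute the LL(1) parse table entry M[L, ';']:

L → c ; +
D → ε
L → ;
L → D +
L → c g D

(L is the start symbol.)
To find M[L, ';'], we find productions for L where ';' is in the predict set (PREDICT(N → α) = (FIRST(α) \ {ε}) ∪ (FOLLOW(N) if α ⇒* ε)).

Relevant sets:
  FIRST(D) = { ε }

L → c ; +: PREDICT = { 'c' }
L → ;: PREDICT = { ';' }
  ';' is in predict set, so this production goes in M[L, ';']
L → D +: PREDICT = { '+' }
L → c g D: PREDICT = { 'c' }

M[L, ';'] = L → ;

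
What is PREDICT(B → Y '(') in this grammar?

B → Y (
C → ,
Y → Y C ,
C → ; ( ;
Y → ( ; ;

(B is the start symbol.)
{ '(' }

PREDICT(B → Y '(') = (FIRST(RHS) \ {ε}) ∪ (FOLLOW(B) if ε ∈ FIRST(RHS), i.e. RHS ⇒* ε)
FIRST(Y) = { '(' }
FIRST(Y '(') = { '(' }
ε ∉ FIRST(Y '('), so FOLLOW(B) is not added.
PREDICT(B → Y '(') = { '(' }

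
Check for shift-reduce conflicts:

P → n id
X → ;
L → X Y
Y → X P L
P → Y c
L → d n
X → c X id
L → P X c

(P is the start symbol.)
Yes — I17: [L → X Y .] vs [P → Y . c]

A shift-reduce conflict occurs when an LR(0) state has both:
  - a complete (reduce) item [A → α .] (dot at the end), and
  - a shift item [B → β . c γ] (dot before a terminal).

Augment with P' → P and build the canonical LR(0) collection (I0 = CLOSURE({[P' → . P]}), then GOTO on every symbol after a dot until no new states appear). It has 20 states:
  I0: { [P → . Y c], [P → . n id], [P' → . P], [X → . ;], [X → . c X id], [Y → . X P L] }  — shift
  I1: { [X → ; .] }  — reduce
  I2: { [P' → P .] }  — accept
  I3: { [P → . Y c], [P → . n id], [X → . ;], [X → . c X id], [Y → . X P L], [Y → X . P L] }  — shift
  I4: { [P → Y . c] }  — shift
  I5: { [X → . ;], [X → . c X id], [X → c . X id] }  — shift
  I6: { [P → n . id] }  — shift
  I7: { [P → n id .] }  — reduce
  I8: { [X → c X . id] }  — shift
  I9: { [X → c X id .] }  — reduce
  I10: { [P → Y c .] }  — reduce
  I11: { [L → . P X c], [L → . X Y], [L → . d n], [P → . Y c], [P → . n id], [X → . ;], [X → . c X id], [Y → . X P L], [Y → X P . L] }  — shift
  I12: { [Y → X P L .] }  — reduce
  I13: { [L → P . X c], [X → . ;], [X → . c X id] }  — shift
  I14: { [L → X . Y], [P → . Y c], [P → . n id], [X → . ;], [X → . c X id], [Y → . X P L], [Y → X . P L] }  — shift
  I15: { [L → d . n] }  — shift
  I16: { [L → d n .] }  — reduce
  I17: { [L → X Y .], [P → Y . c] }  — shift, reduce
  I18: { [L → P X . c] }  — shift
  I19: { [L → P X c .] }  — reduce

I17 contains reduce item [L → X Y .] and shift item [P → Y . c] — shift-reduce conflict.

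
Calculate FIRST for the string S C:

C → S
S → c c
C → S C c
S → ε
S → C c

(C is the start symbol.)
FIRST sets of the non-terminals involved (from the grammar, by fixed-point iteration):
  FIRST(S) = { 'c', ε }
  FIRST(C) = { 'c', ε }

To compute FIRST(S C), process the symbols left to right:
Symbol S is a non-terminal. Add FIRST(S) \ {ε} = { 'c' }
S is nullable (ε ∈ FIRST(S)), continue to the next symbol.
Symbol C is a non-terminal. Add FIRST(C) \ {ε} = { 'c' }
C is nullable (ε ∈ FIRST(C)), continue to the next symbol.
All symbols are nullable, so ε is in the result.
FIRST(S C) = { 'c', ε }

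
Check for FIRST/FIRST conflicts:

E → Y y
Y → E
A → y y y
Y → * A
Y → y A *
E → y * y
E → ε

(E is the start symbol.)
FIRST sets of the non-terminals at (or reachable through a nullable prefix from) the front of some alternative:
  FIRST(Y) = { '*', 'y', ε }
  FIRST(E) = { '*', 'y', ε }

Productions for E:
  E → Y y: FIRST = { '*', 'y' }
  E → y * y: FIRST = { 'y' }
  E → ε: FIRST = { ε }
Productions for Y:
  Y → E: FIRST = { '*', 'y', ε }
  Y → * A: FIRST = { '*' }
  Y → y A *: FIRST = { 'y' }
A has only one production, so no FIRST/FIRST conflict is possible there.

Conflict for E: E → Y y and E → y * y
  Overlap: { 'y' }
Conflict for Y: Y → E and Y → * A
  Overlap: { '*' }
Conflict for Y: Y → E and Y → y A *
  Overlap: { 'y' }

Answer: Yes. E → Y y / E → y '*' y on { 'y' }; Y → E / Y → '*' A on { '*' }; Y → E / Y → y A '*' on { 'y' }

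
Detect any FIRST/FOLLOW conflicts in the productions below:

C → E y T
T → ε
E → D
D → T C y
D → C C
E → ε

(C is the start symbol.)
A FIRST/FOLLOW conflict occurs when a non-terminal N has a nullable alternative N → β (β ⇒* ε) and another alternative N → α with FIRST(α) ∩ FOLLOW(N) ≠ ∅: on such a lookahead the parser cannot decide between expanding α and letting N vanish via β.

Nullable non-terminals: E, T.
FIRST sets used below: FIRST(D) = { 'y' }

E: nullable alternative(s) E → ε; FOLLOW(E) = { 'y' }
  E → D: FIRST \ {ε} = { 'y' } — overlaps FOLLOW(E) on { 'y' }: CONFLICT
  E → ε: FIRST \ {ε} = { } — this is the only nullable alternative, skip
T has a nullable alternative but only one production, so nothing to check.

C, D have no nullable alternative, so no FIRST/FOLLOW check is needed there.

So the grammar has 1 FIRST/FOLLOW conflict (marked CONFLICT above).

Answer: Yes. E → D with FOLLOW(E) on { 'y' }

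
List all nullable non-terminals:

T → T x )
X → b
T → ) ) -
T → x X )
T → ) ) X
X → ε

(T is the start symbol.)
ε-productions: X → ε
So X is immediately nullable.
No further non-terminal can be added: every production for the remaining non-terminals contains a terminal or a non-nullable non-terminal.
Nullable = { 'X' }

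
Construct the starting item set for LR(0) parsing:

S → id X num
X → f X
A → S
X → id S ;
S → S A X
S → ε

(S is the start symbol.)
{ [S → . S A X], [S → . id X num], [S → .], [S' → . S] }

First, augment the grammar with S' → S
I₀ = CLOSURE({ [S' → . S] }):
  [S' → . S] has the dot before S: add [S → . id X num], [S → . S A X], [S → .]
No further items can be added.

I₀ = { [S → . S A X], [S → . id X num], [S → .], [S' → . S] }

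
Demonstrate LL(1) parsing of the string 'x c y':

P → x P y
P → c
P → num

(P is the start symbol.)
LL(1) parsing maintains a stack (initially the start symbol over $) and the input. At each step: if the stack top is a terminal, match it against the current input token; if it is a non-terminal N, replace it with the RHS of M[N, lookahead] (the unique production whose predict set contains the lookahead).

Stack is shown with the top on the left.

Stack    Input    Action
------------------------
P $      x c y $  output P → x P y
x P y $  x c y $  match 'x'
P y $    c y $    output P → c
c y $    c y $    match 'c'
y $      y $      match 'y'
$        $        accept

The string is accepted.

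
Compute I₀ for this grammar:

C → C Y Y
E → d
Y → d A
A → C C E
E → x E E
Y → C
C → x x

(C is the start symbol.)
{ [C → . C Y Y], [C → . x x], [C' → . C] }

First, augment the grammar with C' → C
I₀ = CLOSURE({ [C' → . C] }):
  [C' → . C] has the dot before C: add [C → . C Y Y], [C → . x x]
No further items can be added.

I₀ = { [C → . C Y Y], [C → . x x], [C' → . C] }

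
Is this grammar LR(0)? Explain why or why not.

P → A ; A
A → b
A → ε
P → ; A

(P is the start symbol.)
No. Shift-reduce conflict between [A → .] and [A → . b]

Augment with P' → P and build the canonical LR(0) collection (I0 = CLOSURE({[P' → . P]}), then GOTO on every symbol after a dot until no new states appear). It has 8 states:
  I0: { [A → . b], [A → .], [P → . ; A], [P → . A ; A], [P' → . P] }  — shift, reduce
  I1: { [A → . b], [A → .], [P → ; . A] }  — shift, reduce
  I2: { [P → A . ; A] }  — shift
  I3: { [P' → P .] }  — accept
  I4: { [A → b .] }  — reduce
  I5: { [A → . b], [A → .], [P → A ; . A] }  — shift, reduce
  I6: { [P → A ; A .] }  — reduce
  I7: { [P → ; A .] }  — reduce

Conflict in state I0:
  Shift-reduce conflict between [A → .] and [A → . b]
So the grammar is NOT LR(0).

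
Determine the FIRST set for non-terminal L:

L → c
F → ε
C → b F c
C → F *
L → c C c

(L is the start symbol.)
From L → c:
  - c is a terminal: add 'c' and stop
From L → c C c:
  - c is a terminal: add 'c' and stop

Collecting: FIRST(L) = { 'c' }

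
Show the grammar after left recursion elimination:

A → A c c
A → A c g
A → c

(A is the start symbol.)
A → c A'
A' → c c A'
A' → c g A'
A' → ε

A is directly left-recursive. The standard transformation for
  A → A α₁ | ... | A α_m | β₁ | ... | β_n
is
  A  → β₁ A' | ... | β_n A'
  A' → α₁ A' | ... | α_m A' | ε

A → c becomes A → c A'
A → A c c becomes A' → c c A'
A → A c g becomes A' → c g A'
Add A' → ε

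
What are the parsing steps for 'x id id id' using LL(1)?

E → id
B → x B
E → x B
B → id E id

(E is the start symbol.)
Stack is shown with the top on the left.

Stack      Input         Action
-------------------------------
E $        x id id id $  output E → x B
x B $      x id id id $  match 'x'
B $        id id id $    output B → id E id
id E id $  id id id $    match 'id'
E id $     id id $       output E → id
id id $    id id $       match 'id'
id $       id $          match 'id'
$          $             accept

The string is accepted.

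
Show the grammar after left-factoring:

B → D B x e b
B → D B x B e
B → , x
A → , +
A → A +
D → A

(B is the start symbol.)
Left-factoring transforms A → αβ₁ | αβ₂ into A → αA' and A' → β₁ | β₂
(α is the longest common prefix among the alternatives). Repeat until
no nonterminal has two alternatives with a common prefix.

Round 1: B has alternatives sharing prefix 'D B x'. Introduce B': B → D B x B'
  Add: B' → e b
  Add: B' → B e

No remaining common prefixes — done.

Resulting grammar:
B → D B x B'
B' → e b
B' → B e
B → , x
A → , +
A → A +
D → A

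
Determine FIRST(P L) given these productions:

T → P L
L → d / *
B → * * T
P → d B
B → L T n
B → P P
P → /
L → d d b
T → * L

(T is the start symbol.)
{ '/', 'd' }

FIRST sets of the non-terminals involved (from the grammar, by fixed-point iteration):
  FIRST(P) = { '/', 'd' }

To compute FIRST(P L), process the symbols left to right:
Symbol P is a non-terminal. Add FIRST(P) \ {ε} = { '/', 'd' }
P is not nullable (ε ∉ FIRST(P)), so stop here.
FIRST(P L) = { '/', 'd' }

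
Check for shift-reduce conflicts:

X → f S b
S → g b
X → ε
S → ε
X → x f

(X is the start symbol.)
Augment with X' → X and build the canonical LR(0) collection (I0 = CLOSURE({[X' → . X]}), then GOTO on every symbol after a dot until no new states appear). It has 9 states:
  I0: { [X → . f S b], [X → . x f], [X → .], [X' → . X] }  — shift, reduce
  I1: { [X' → X .] }  — accept
  I2: { [S → . g b], [S → .], [X → f . S b] }  — shift, reduce
  I3: { [X → x . f] }  — shift
  I4: { [X → x f .] }  — reduce
  I5: { [X → f S . b] }  — shift
  I6: { [S → g . b] }  — shift
  I7: { [S → g b .] }  — reduce
  I8: { [X → f S b .] }  — reduce

I0 contains reduce item [X → .] and shift items [X → . f S b], [X → . x f] — shift-reduce conflict.
I2 contains reduce item [S → .] and shift item [S → . g b] — shift-reduce conflict.

Answer: Yes — I0: [X → .] vs [X → . f S b]; I2: [S → .] vs [S → . g b]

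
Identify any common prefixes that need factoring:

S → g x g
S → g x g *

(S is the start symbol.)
Yes, S has productions with common prefix 'g x g'

Left-factoring is needed when two productions for the same non-terminal
share a common prefix on the right-hand side.

Productions for S:
  S → g x g
  S → g x g *

Found common prefix 'g x g' in productions for S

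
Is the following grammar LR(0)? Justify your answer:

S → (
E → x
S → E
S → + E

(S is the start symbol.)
Yes, the grammar is LR(0)

Augment with S' → S and build the canonical LR(0) collection (I0 = CLOSURE({[S' → . S]}), then GOTO on every symbol after a dot until no new states appear). It has 7 states:
  I0: { [E → . x], [S → . (], [S → . + E], [S → . E], [S' → . S] }  — shift
  I1: { [S → ( .] }  — reduce
  I2: { [E → . x], [S → + . E] }  — shift
  I3: { [S → E .] }  — reduce
  I4: { [S' → S .] }  — accept
  I5: { [E → x .] }  — reduce
  I6: { [S → + E .] }  — reduce

Every state is either a pure shift/goto state or contains exactly one complete item and nothing to shift — no conflicts. The grammar is LR(0).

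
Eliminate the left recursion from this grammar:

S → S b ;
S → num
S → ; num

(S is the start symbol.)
S is directly left-recursive. The standard transformation for
  A → A α₁ | ... | A α_m | β₁ | ... | β_n
is
  A  → β₁ A' | ... | β_n A'
  A' → α₁ A' | ... | α_m A' | ε

S → num becomes S → num S'
S → ; num becomes S → ; num S'
S → S b ; becomes S' → b ; S'
Add S' → ε

Resulting grammar:
S → num S'
S → ; num S'
S' → b ; S'
S' → ε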